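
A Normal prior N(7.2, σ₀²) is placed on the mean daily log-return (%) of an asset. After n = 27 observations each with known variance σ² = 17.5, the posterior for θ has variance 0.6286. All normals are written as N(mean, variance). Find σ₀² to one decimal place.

Posterior precision equals prior precision plus data precision: 1/σ_n² = 1/σ₀² + n/σ².
So 1/σ₀² = 1/0.6286 − 27/17.5 = 1.590837 − 1.542857 = 0.047980.
Hence σ₀² = 1/0.047980 ≈ 20.8.

σ₀² = 20.8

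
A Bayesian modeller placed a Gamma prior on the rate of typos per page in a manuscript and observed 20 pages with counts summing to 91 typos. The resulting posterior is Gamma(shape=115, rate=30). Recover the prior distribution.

Gamma(shape=24, rate=10)

Gamma–Poisson conjugacy: posterior shape = α + Σxᵢ, posterior rate = β + n.
So α = 115 − 91 = 24 and β = 30 − 20 = 10.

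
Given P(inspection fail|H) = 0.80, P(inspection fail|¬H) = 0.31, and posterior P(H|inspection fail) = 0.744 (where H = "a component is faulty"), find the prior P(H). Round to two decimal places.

In odds form, posterior odds = prior odds × likelihood ratio, so prior odds = posterior odds ÷ LR.
Posterior odds = 0.744/(1−0.744) = 2.9062. LR = 0.80/0.31 = 2.5806.
Prior odds = 2.9062/2.5806 = 1.1262, so P(H) = 1.1262/(1+1.1262) ≈ 0.53.

P(H) = 0.53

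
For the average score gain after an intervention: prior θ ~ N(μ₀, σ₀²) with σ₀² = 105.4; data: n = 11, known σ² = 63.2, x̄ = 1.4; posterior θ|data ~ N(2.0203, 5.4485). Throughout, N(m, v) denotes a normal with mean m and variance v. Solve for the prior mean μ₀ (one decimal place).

μ₀ = 13.4

With known observation variance, the Normal–Normal posterior has precision τ_n = τ₀ + n/σ² and mean μ_n = (τ₀μ₀ + (n/σ²)x̄)/τ_n.
Here τ₀ = 1/105.4 = 0.009488 and τ_data = 11/63.2 = 0.174051, so τ_n = 0.183539.
Rearranging for μ₀: μ₀ = (μ_n·τ_n − τ_data·x̄)/τ₀ = (2.0203·0.183539 − 0.174051·1.4) / 0.009488 = 0.127132/0.009488 ≈ 13.4.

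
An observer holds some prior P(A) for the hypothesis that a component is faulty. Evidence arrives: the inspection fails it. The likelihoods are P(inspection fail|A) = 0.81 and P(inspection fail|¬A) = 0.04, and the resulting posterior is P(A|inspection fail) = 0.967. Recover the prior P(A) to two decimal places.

Bayes' rule in odds form gives O(A|E) = O(A)·[P(E|A)/P(E|¬A)], hence O(A) = O(A|E)/LR.
Posterior odds = 0.967/(1−0.967) = 29.3030. LR = 0.81/0.04 = 20.2500.
Prior odds = 29.3030/20.2500 = 1.4471, so P(A) = 1.4471/(1+1.4471) ≈ 0.59.

P(A) = 0.59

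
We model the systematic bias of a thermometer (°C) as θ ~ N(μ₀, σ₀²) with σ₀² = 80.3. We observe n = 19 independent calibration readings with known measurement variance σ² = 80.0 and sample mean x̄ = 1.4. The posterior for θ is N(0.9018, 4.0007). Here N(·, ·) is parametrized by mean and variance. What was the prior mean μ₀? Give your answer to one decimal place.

μ₀ = -8.6

The posterior mean is a precision-weighted average: μ_n = (τ₀μ₀ + τ_data·x̄)/(τ₀+τ_data), with τ₀=1/σ₀² and τ_data=n/σ².
Here τ₀ = 1/80.3 = 0.012453 and τ_data = 19/80.0 = 0.237500, so τ_n = 0.249953.
Rearranging for μ₀: μ₀ = (μ_n·τ_n − τ_data·x̄)/τ₀ = (0.9018·0.249953 − 0.237500·1.4) / 0.012453 = -0.107092/0.012453 ≈ -8.6.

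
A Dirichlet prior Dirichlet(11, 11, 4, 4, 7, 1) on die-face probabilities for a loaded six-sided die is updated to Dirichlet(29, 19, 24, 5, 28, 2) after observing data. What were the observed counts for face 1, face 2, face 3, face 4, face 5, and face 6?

For a Dirichlet(α) prior with multinomial counts c, the posterior is Dirichlet(α + c) componentwise.
Counts are posterior − prior componentwise: 29−11=18, 19−11=8, 24−4=20, 5−4=1, 28−7=21, 2−1=1.

counts (18, 8, 20, 1, 21, 1)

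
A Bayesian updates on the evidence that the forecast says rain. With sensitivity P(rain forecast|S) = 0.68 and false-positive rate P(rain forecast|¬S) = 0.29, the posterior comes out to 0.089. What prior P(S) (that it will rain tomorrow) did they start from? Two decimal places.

P(S) = 0.04

In odds form, posterior odds = prior odds × likelihood ratio, so prior odds = posterior odds ÷ LR.
Posterior odds = 0.089/(1−0.089) = 0.0977. LR = 0.68/0.29 = 2.3448.
Prior odds = 0.0977/2.3448 = 0.0417, so P(S) = 0.0417/(1+0.0417) ≈ 0.04.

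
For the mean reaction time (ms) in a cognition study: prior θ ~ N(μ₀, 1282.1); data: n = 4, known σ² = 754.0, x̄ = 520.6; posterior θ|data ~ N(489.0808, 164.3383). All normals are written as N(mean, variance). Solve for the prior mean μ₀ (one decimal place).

The posterior mean is a precision-weighted average: μ_n = (τ₀μ₀ + τ_data·x̄)/(τ₀+τ_data), with τ₀=1/σ₀² and τ_data=n/σ².
Here τ₀ = 1/1282.1 = 0.000780 and τ_data = 4/754.0 = 0.005305, so τ_n = 0.006085.
Rearranging for μ₀: μ₀ = (μ_n·τ_n − τ_data·x̄)/τ₀ = (489.0808·0.006085 − 0.005305·520.6) / 0.000780 = 0.214274/0.000780 ≈ 274.7.

μ₀ = 274.7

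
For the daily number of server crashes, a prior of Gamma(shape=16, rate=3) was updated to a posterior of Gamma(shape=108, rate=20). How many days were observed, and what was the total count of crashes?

A Gamma(α, β) prior (rate parametrization) on a Poisson rate with n observations summing to S gives posterior Gamma(α+S, β+n).
Matching: Σxᵢ = 108 − 16 = 92 and n = 20 − 3 = 17.

n = 17 days with total 92 crashes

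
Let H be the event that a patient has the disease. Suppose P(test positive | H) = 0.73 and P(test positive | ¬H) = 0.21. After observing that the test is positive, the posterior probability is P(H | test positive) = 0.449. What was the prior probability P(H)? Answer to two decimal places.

P(H) = 0.19

Bayes' rule in odds form gives O(H|E) = O(H)·[P(E|H)/P(E|¬H)], hence O(H) = O(H|E)/LR.
Posterior odds = 0.449/(1−0.449) = 0.8149. LR = 0.73/0.21 = 3.4762.
Prior odds = 0.8149/3.4762 = 0.2344, so P(H) = 0.2344/(1+0.2344) ≈ 0.19.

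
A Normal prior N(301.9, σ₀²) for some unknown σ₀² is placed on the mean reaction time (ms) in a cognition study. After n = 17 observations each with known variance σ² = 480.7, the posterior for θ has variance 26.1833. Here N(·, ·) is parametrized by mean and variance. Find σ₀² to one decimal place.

σ₀² = 353.7

For the Normal–Normal model with known σ², precisions add: τ_n = τ₀ + n/σ².
So 1/σ₀² = 1/26.1833 − 17/480.7 = 0.038192 − 0.035365 = 0.002827.
Hence σ₀² = 1/0.002827 ≈ 353.7.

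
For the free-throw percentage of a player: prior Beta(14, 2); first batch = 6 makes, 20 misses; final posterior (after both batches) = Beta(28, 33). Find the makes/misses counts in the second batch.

8 makes and 11 misses

Because Beta–binomial updating is additive in the counts, the combined data contributed (α_post−α_prior, β_post−β_prior) successes and failures.
Total across both batches: 28−14=14 makes, 33−2=31 misses.
Subtract the first batch: 14−6=8 makes and 31−20=11 misses.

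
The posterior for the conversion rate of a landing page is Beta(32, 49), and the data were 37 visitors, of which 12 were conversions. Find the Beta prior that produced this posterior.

Beta(20, 24)

Beta is conjugate to the binomial likelihood: posterior = Beta(α+s, β+f).
Subtract the data counts: 32−12=20, 49−25=24.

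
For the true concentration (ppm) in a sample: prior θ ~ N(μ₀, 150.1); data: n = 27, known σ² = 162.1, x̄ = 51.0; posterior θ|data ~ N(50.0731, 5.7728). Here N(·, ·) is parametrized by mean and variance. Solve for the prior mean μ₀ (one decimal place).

The posterior mean is a precision-weighted average: μ_n = (τ₀μ₀ + τ_data·x̄)/(τ₀+τ_data), with τ₀=1/σ₀² and τ_data=n/σ².
Here τ₀ = 1/150.1 = 0.006662 and τ_data = 27/162.1 = 0.166564, so τ_n = 0.173226.
Rearranging for μ₀: μ₀ = (μ_n·τ_n − τ_data·x̄)/τ₀ = (50.0731·0.173226 − 0.166564·51.0) / 0.006662 = 0.179199/0.006662 ≈ 26.9.

μ₀ = 26.9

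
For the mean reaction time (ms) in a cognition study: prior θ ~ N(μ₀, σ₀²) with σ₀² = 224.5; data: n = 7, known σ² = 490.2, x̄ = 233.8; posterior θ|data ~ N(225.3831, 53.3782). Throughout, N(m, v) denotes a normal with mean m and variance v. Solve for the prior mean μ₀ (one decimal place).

μ₀ = 198.4

With known observation variance, the Normal–Normal posterior has precision τ_n = τ₀ + n/σ² and mean μ_n = (τ₀μ₀ + (n/σ²)x̄)/τ_n.
Here τ₀ = 1/224.5 = 0.004454 and τ_data = 7/490.2 = 0.014280, so τ_n = 0.018734.
Rearranging for μ₀: μ₀ = (μ_n·τ_n − τ_data·x̄)/τ₀ = (225.3831·0.018734 − 0.014280·233.8) / 0.004454 = 0.883663/0.004454 ≈ 198.4.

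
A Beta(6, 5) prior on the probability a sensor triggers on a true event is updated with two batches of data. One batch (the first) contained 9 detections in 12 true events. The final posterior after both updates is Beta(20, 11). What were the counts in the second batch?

Because Beta–binomial updating is additive in the counts, the combined data contributed (α_post−α_prior, β_post−β_prior) successes and failures.
Total across both batches: 20−6=14 detections, 11−5=6 misses.
Subtract the first batch: 14−9=5 detections and 6−3=3 misses.

5 detections and 3 misses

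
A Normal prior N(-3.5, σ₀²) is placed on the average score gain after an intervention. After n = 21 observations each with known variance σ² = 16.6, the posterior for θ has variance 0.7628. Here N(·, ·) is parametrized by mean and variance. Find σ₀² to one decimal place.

For the Normal–Normal model with known σ², precisions add: τ_n = τ₀ + n/σ².
So 1/σ₀² = 1/0.7628 − 21/16.6 = 1.310960 − 1.265060 = 0.045900.
Hence σ₀² = 1/0.045900 ≈ 21.8.

σ₀² = 21.8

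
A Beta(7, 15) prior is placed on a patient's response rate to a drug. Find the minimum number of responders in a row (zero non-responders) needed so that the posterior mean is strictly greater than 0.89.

k = 115

After k responders and 0 non-responders the posterior is Beta(7+k, 15), with mean (7+k)/(7+15+k).
Set (7+k)/(22+k) > 0.89 and solve: k > (0.89·22 − 7)/(1 − 0.89) = 114.364.
The smallest integer exceeding 114.364 is 115.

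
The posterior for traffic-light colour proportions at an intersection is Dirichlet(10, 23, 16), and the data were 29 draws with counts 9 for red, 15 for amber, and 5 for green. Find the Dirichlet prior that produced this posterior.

Dirichlet(1, 8, 11)

For a Dirichlet(α) prior with multinomial counts c, the posterior is Dirichlet(α + c) componentwise.
Subtract each count from the matching posterior parameter: 10−9=1, 23−15=8, 16−5=11.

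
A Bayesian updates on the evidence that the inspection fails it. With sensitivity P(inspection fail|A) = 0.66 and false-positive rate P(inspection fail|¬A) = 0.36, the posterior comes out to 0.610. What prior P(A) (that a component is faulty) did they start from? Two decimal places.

In odds form, posterior odds = prior odds × likelihood ratio, so prior odds = posterior odds ÷ LR.
Posterior odds = 0.610/(1−0.610) = 1.5641. LR = 0.66/0.36 = 1.8333.
Prior odds = 1.5641/1.8333 = 0.8532, so P(A) = 0.8532/(1+0.8532) ≈ 0.46.

P(A) = 0.46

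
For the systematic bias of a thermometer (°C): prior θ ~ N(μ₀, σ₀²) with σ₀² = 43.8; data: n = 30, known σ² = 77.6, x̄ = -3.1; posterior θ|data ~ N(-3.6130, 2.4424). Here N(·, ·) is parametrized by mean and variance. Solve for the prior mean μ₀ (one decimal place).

μ₀ = -12.3

With known observation variance, the Normal–Normal posterior has precision τ_n = τ₀ + n/σ² and mean μ_n = (τ₀μ₀ + (n/σ²)x̄)/τ_n.
Here τ₀ = 1/43.8 = 0.022831 and τ_data = 30/77.6 = 0.386598, so τ_n = 0.409429.
Rearranging for μ₀: μ₀ = (μ_n·τ_n − τ_data·x̄)/τ₀ = (-3.6130·0.409429 − 0.386598·-3.1) / 0.022831 = -0.280813/0.022831 ≈ -12.3.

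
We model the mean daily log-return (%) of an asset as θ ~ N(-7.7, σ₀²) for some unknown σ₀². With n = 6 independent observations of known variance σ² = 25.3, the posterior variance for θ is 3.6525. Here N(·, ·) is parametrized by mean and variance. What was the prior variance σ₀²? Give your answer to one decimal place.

σ₀² = 27.3

For the Normal–Normal model with known σ², precisions add: τ_n = τ₀ + n/σ².
So 1/σ₀² = 1/3.6525 − 6/25.3 = 0.273785 − 0.237154 = 0.036631.
Hence σ₀² = 1/0.036631 ≈ 27.3.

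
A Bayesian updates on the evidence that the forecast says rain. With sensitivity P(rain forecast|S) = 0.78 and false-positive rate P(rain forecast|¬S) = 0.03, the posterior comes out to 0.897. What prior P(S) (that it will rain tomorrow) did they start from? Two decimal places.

P(S) = 0.25

In odds form, posterior odds = prior odds × likelihood ratio, so prior odds = posterior odds ÷ LR.
Posterior odds = 0.897/(1−0.897) = 8.7087. LR = 0.78/0.03 = 26.0000.
Prior odds = 8.7087/26.0000 = 0.3350, so P(S) = 0.3350/(1+0.3350) ≈ 0.25.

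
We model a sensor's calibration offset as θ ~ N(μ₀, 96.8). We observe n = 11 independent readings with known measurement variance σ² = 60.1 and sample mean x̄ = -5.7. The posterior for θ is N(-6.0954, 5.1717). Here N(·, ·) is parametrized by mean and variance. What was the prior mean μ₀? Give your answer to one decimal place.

μ₀ = -13.1

With known observation variance, the Normal–Normal posterior has precision τ_n = τ₀ + n/σ² and mean μ_n = (τ₀μ₀ + (n/σ²)x̄)/τ_n.
Here τ₀ = 1/96.8 = 0.010331 and τ_data = 11/60.1 = 0.183028, so τ_n = 0.193359.
Rearranging for μ₀: μ₀ = (μ_n·τ_n − τ_data·x̄)/τ₀ = (-6.0954·0.193359 − 0.183028·-5.7) / 0.010331 = -0.135341/0.010331 ≈ -13.1.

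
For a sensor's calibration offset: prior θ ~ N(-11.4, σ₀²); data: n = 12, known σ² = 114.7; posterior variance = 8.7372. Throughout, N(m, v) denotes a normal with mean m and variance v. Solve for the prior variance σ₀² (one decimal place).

Posterior precision equals prior precision plus data precision: 1/σ_n² = 1/σ₀² + n/σ².
So 1/σ₀² = 1/8.7372 − 12/114.7 = 0.114453 − 0.104621 = 0.009832.
Hence σ₀² = 1/0.009832 ≈ 101.7.

σ₀² = 101.7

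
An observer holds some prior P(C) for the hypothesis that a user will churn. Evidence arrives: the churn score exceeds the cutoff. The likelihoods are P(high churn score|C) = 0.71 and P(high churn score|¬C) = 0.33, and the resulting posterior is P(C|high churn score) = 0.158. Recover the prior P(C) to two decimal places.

P(C) = 0.08

Bayes' rule in odds form gives O(C|E) = O(C)·[P(E|C)/P(E|¬C)], hence O(C) = O(C|E)/LR.
Posterior odds = 0.158/(1−0.158) = 0.1876. LR = 0.71/0.33 = 2.1515.
Prior odds = 0.1876/2.1515 = 0.0872, so P(C) = 0.0872/(1+0.0872) ≈ 0.08.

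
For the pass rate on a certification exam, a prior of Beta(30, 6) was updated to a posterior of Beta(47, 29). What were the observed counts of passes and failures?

Beta is conjugate to the binomial likelihood: posterior = Beta(a+s, b+f).
Match parameters: s=47−30=17, f=29−6=23.

17 passes and 23 failures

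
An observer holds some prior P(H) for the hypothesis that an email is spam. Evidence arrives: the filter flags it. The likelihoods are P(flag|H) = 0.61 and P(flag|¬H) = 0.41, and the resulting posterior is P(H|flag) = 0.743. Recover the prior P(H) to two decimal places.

P(H) = 0.66

In odds form, posterior odds = prior odds × likelihood ratio, so prior odds = posterior odds ÷ LR.
Posterior odds = 0.743/(1−0.743) = 2.8911. LR = 0.61/0.41 = 1.4878.
Prior odds = 2.8911/1.4878 = 1.9432, so P(H) = 1.9432/(1+1.9432) ≈ 0.66.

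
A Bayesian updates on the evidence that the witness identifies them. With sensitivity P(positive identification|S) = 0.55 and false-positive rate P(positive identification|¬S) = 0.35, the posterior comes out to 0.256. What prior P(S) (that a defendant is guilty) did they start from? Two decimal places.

P(S) = 0.18

In odds form, posterior odds = prior odds × likelihood ratio, so prior odds = posterior odds ÷ LR.
Posterior odds = 0.256/(1−0.256) = 0.3441. LR = 0.55/0.35 = 1.5714.
Prior odds = 0.3441/1.5714 = 0.2190, so P(S) = 0.2190/(1+0.2190) ≈ 0.18.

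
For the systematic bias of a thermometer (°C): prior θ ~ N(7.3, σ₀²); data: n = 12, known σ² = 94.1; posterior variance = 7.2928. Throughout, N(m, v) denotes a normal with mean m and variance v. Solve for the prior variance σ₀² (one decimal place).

σ₀² = 104.2

Posterior precision equals prior precision plus data precision: 1/σ_n² = 1/σ₀² + n/σ².
So 1/σ₀² = 1/7.2928 − 12/94.1 = 0.137122 − 0.127524 = 0.009598.
Hence σ₀² = 1/0.009598 ≈ 104.2.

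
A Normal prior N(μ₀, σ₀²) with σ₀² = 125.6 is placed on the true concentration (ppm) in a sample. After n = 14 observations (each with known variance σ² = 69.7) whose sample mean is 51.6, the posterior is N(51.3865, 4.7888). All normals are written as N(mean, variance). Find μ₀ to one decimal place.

μ₀ = 46.0

With known observation variance, the Normal–Normal posterior has precision τ_n = τ₀ + n/σ² and mean μ_n = (τ₀μ₀ + (n/σ²)x̄)/τ_n.
Here τ₀ = 1/125.6 = 0.007962 and τ_data = 14/69.7 = 0.200861, so τ_n = 0.208823.
Rearranging for μ₀: μ₀ = (μ_n·τ_n − τ_data·x̄)/τ₀ = (51.3865·0.208823 − 0.200861·51.6) / 0.007962 = 0.366255/0.007962 ≈ 46.0.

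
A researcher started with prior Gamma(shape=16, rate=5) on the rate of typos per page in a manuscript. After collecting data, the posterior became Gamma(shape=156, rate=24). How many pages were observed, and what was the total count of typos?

A Gamma(α, β) prior (rate parametrization) on a Poisson rate with n observations summing to S gives posterior Gamma(α+S, β+n).
Matching: Σxᵢ = 156 − 16 = 140 and n = 24 − 5 = 19.

n = 19 pages with total 140 typos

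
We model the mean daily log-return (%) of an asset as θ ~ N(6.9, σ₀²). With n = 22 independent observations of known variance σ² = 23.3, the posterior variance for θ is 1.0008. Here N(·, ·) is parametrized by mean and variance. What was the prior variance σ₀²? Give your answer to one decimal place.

Posterior precision equals prior precision plus data precision: 1/σ_n² = 1/σ₀² + n/σ².
So 1/σ₀² = 1/1.0008 − 22/23.3 = 0.999201 − 0.944206 = 0.054995.
Hence σ₀² = 1/0.054995 ≈ 18.2.

σ₀² = 18.2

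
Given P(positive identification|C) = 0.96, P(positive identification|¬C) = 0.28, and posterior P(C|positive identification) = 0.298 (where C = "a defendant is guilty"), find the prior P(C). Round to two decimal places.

In odds form, posterior odds = prior odds × likelihood ratio, so prior odds = posterior odds ÷ LR.
Posterior odds = 0.298/(1−0.298) = 0.4245. LR = 0.96/0.28 = 3.4286.
Prior odds = 0.4245/3.4286 = 0.1238, so P(C) = 0.1238/(1+0.1238) ≈ 0.11.

P(C) = 0.11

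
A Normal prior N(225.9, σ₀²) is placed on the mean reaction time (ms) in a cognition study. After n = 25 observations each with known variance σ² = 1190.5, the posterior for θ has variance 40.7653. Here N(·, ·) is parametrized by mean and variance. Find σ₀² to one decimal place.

For the Normal–Normal model with known σ², precisions add: τ_n = τ₀ + n/σ².
So 1/σ₀² = 1/40.7653 − 25/1190.5 = 0.024531 − 0.021000 = 0.003531.
Hence σ₀² = 1/0.003531 ≈ 283.2.

σ₀² = 283.2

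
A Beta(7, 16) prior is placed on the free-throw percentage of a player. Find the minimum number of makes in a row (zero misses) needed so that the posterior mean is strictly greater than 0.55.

k = 13

After k makes and 0 misses the posterior is Beta(7+k, 16), with mean (7+k)/(7+16+k).
Set (7+k)/(23+k) > 0.55 and solve: k > (0.55·23 − 7)/(1 − 0.55) = 12.556.
The smallest integer exceeding 12.556 is 13, and checking k=13: (20)/(36) = 0.5556 > 0.55.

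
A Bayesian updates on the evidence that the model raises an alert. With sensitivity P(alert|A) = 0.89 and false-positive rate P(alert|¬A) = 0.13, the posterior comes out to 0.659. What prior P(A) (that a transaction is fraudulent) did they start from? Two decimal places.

P(A) = 0.22

Bayes' rule in odds form gives O(A|E) = O(A)·[P(E|A)/P(E|¬A)], hence O(A) = O(A|E)/LR.
Posterior odds = 0.659/(1−0.659) = 1.9326. LR = 0.89/0.13 = 6.8462.
Prior odds = 1.9326/6.8462 = 0.2823, so P(A) = 0.2823/(1+0.2823) ≈ 0.22.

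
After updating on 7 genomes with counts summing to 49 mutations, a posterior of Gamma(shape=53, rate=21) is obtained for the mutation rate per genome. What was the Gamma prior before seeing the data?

Gamma–Poisson conjugacy: posterior shape = α + Σxᵢ, posterior rate = β + n.
So α = 53 − 49 = 4 and β = 21 − 7 = 14.

Gamma(shape=4, rate=14)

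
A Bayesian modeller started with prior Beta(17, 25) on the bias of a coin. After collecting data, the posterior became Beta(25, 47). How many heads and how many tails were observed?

A Beta(a, b) prior with s successes and f failures in binomial data gives a Beta(a+s, b+f) posterior.
Match parameters: s=25−17=8, f=47−25=22.

8 heads and 22 tails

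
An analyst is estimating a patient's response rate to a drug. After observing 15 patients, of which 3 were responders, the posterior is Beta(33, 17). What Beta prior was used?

A Beta(a, b) prior with s successes and f failures in binomial data gives a Beta(a+s, b+f) posterior.
So a = 33 − 3 = 30 and b = 17 − 12 = 5.

Beta(30, 5)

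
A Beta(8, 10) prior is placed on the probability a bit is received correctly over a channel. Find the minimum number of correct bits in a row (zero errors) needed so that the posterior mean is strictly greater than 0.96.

After k correct bits and 0 errors the posterior is Beta(8+k, 10), with mean (8+k)/(8+10+k).
Set (8+k)/(18+k) > 0.96 and solve: k > (0.96·18 − 8)/(1 − 0.96) = 232.000.
The smallest integer exceeding 232.000 is 233, and checking k=233: (241)/(251) = 0.9602 > 0.96.

k = 233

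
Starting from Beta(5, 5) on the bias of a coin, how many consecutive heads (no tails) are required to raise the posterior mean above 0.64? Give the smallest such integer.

After k heads and 0 tails the posterior is Beta(5+k, 5), with mean (5+k)/(5+5+k).
Set (5+k)/(10+k) > 0.64 and solve: k > (0.64·10 − 5)/(1 − 0.64) = 3.889.
The smallest integer exceeding 3.889 is 4.

k = 4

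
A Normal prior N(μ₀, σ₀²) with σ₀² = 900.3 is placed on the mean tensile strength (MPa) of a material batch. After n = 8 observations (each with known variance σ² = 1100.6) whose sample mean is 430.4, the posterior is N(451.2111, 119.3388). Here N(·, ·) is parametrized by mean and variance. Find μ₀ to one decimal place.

μ₀ = 587.4

With known observation variance, the Normal–Normal posterior has precision τ_n = τ₀ + n/σ² and mean μ_n = (τ₀μ₀ + (n/σ²)x̄)/τ_n.
Here τ₀ = 1/900.3 = 0.001111 and τ_data = 8/1100.6 = 0.007269, so τ_n = 0.008380.
Rearranging for μ₀: μ₀ = (μ_n·τ_n − τ_data·x̄)/τ₀ = (451.2111·0.008380 − 0.007269·430.4) / 0.001111 = 0.652571/0.001111 ≈ 587.4.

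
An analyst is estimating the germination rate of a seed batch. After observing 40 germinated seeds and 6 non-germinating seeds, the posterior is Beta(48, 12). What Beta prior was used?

Under Beta–binomial conjugacy the posterior parameters are (a+s, b+f).
Subtract the data counts: 48−40=8, 12−6=6.

Beta(8, 6)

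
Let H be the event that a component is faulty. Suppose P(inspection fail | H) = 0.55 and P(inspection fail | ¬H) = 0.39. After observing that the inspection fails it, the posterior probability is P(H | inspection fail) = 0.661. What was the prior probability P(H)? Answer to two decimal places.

Bayes' rule in odds form gives O(H|E) = O(H)·[P(E|H)/P(E|¬H)], hence O(H) = O(H|E)/LR.
Posterior odds = 0.661/(1−0.661) = 1.9499. LR = 0.55/0.39 = 1.4103.
Prior odds = 1.9499/1.4103 = 1.3826, so P(H) = 1.3826/(1+1.3826) ≈ 0.58.

P(H) = 0.58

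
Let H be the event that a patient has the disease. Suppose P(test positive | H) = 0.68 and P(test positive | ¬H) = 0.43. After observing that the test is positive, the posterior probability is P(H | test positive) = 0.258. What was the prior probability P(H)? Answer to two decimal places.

In odds form, posterior odds = prior odds × likelihood ratio, so prior odds = posterior odds ÷ LR.
Posterior odds = 0.258/(1−0.258) = 0.3477. LR = 0.68/0.43 = 1.5814.
Prior odds = 0.3477/1.5814 = 0.2199, so P(H) = 0.2199/(1+0.2199) ≈ 0.18.

P(H) = 0.18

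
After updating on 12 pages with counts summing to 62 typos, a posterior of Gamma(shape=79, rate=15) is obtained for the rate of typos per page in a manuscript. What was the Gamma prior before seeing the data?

Gamma(shape=17, rate=3)

Gamma–Poisson conjugacy: posterior shape = α + Σxᵢ, posterior rate = β + n.
So α = 79 − 62 = 17 and β = 15 − 12 = 3.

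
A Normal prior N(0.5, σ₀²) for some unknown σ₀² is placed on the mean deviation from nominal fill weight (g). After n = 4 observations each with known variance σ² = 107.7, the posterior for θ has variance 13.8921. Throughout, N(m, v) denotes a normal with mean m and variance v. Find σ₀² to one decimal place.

For the Normal–Normal model with known σ², precisions add: τ_n = τ₀ + n/σ².
So 1/σ₀² = 1/13.8921 − 4/107.7 = 0.071983 − 0.037140 = 0.034843.
Hence σ₀² = 1/0.034843 ≈ 28.7.

σ₀² = 28.7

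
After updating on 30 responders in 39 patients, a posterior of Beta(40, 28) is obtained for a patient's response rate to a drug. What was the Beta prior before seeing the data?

Beta is conjugate to the binomial likelihood: posterior = Beta(α+s, β+f).
Subtract the data counts: 40−30=10, 28−9=19.

Beta(10, 19)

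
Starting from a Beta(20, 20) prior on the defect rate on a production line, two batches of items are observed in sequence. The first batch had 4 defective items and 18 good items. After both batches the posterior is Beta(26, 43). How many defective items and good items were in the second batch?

2 defective items and 5 good items

Because Beta–binomial updating is additive in the counts, the combined data contributed (α_post−α_prior, β_post−β_prior) successes and failures.
Total across both batches: 26−20=6 defective items, 43−20=23 good items.
Subtract the first batch: 6−4=2 defective items and 23−18=5 good items.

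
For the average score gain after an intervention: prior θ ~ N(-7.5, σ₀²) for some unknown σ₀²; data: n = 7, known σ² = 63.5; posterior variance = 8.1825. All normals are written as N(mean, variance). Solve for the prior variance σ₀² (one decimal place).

For the Normal–Normal model with known σ², precisions add: τ_n = τ₀ + n/σ².
So 1/σ₀² = 1/8.1825 − 7/63.5 = 0.122212 − 0.110236 = 0.011976.
Hence σ₀² = 1/0.011976 ≈ 83.5.

σ₀² = 83.5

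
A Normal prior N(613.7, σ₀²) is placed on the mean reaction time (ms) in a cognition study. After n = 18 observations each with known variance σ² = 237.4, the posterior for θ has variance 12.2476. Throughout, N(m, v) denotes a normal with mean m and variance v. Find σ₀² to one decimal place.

σ₀² = 171.6

For the Normal–Normal model with known σ², precisions add: τ_n = τ₀ + n/σ².
So 1/σ₀² = 1/12.2476 − 18/237.4 = 0.081649 − 0.075821 = 0.005828.
Hence σ₀² = 1/0.005828 ≈ 171.6.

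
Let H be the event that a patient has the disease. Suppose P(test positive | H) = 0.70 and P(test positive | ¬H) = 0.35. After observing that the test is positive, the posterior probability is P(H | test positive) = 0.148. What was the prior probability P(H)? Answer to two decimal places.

P(H) = 0.08

Bayes' rule in odds form gives O(H|E) = O(H)·[P(E|H)/P(E|¬H)], hence O(H) = O(H|E)/LR.
Posterior odds = 0.148/(1−0.148) = 0.1737. LR = 0.70/0.35 = 2.0000.
Prior odds = 0.1737/2.0000 = 0.0868, so P(H) = 0.0868/(1+0.0868) ≈ 0.08.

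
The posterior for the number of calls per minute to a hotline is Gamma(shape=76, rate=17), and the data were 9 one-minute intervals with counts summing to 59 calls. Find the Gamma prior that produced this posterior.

Gamma–Poisson conjugacy: posterior shape = α + Σxᵢ, posterior rate = β + n.
So α = 76 − 59 = 17 and β = 17 − 9 = 8.

Gamma(shape=17, rate=8)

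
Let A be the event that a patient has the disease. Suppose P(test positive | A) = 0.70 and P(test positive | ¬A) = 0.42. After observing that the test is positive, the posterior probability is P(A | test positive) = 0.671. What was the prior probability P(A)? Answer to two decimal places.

P(A) = 0.55

In odds form, posterior odds = prior odds × likelihood ratio, so prior odds = posterior odds ÷ LR.
Posterior odds = 0.671/(1−0.671) = 2.0395. LR = 0.70/0.42 = 1.6667.
Prior odds = 2.0395/1.6667 = 1.2237, so P(A) = 1.2237/(1+1.2237) ≈ 0.55.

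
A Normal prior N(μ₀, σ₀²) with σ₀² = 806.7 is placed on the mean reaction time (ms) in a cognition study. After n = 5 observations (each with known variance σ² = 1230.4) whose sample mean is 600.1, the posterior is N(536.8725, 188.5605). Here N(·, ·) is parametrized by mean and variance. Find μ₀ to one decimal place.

With known observation variance, the Normal–Normal posterior has precision τ_n = τ₀ + n/σ² and mean μ_n = (τ₀μ₀ + (n/σ²)x̄)/τ_n.
Here τ₀ = 1/806.7 = 0.001240 and τ_data = 5/1230.4 = 0.004064, so τ_n = 0.005304.
Rearranging for μ₀: μ₀ = (μ_n·τ_n − τ_data·x̄)/τ₀ = (536.8725·0.005304 − 0.004064·600.1) / 0.001240 = 0.408765/0.001240 ≈ 329.6.

μ₀ = 329.6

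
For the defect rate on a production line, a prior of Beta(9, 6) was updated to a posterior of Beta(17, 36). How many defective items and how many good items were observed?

Beta is conjugate to the binomial likelihood: posterior = Beta(a+s, b+f).
So s = 17 − 9 = 8 and f = 36 − 6 = 30.

8 defective items and 30 good items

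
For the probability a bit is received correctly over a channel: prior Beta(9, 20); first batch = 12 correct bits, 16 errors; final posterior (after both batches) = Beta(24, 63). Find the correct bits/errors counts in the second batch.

Because Beta–binomial updating is additive in the counts, the combined data contributed (α_post−α_prior, β_post−β_prior) successes and failures.
Total across both batches: 24−9=15 correct bits, 63−20=43 errors.
Subtract the first batch: 15−12=3 correct bits and 43−16=27 errors.

3 correct bits and 27 errors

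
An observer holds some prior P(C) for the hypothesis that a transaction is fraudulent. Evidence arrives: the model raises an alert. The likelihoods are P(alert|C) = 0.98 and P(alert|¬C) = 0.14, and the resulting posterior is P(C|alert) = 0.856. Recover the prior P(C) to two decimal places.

Bayes' rule in odds form gives O(C|E) = O(C)·[P(E|C)/P(E|¬C)], hence O(C) = O(C|E)/LR.
Posterior odds = 0.856/(1−0.856) = 5.9444. LR = 0.98/0.14 = 7.0000.
Prior odds = 5.9444/7.0000 = 0.8492, so P(C) = 0.8492/(1+0.8492) ≈ 0.46.

P(C) = 0.46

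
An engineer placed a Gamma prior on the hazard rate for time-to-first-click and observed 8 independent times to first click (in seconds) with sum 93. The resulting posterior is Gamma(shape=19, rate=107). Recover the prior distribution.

For an exponential likelihood with a Gamma(α, β) prior on the rate, n observations with total T give posterior Gamma(α+n, β+T).
So α = 19 − 8 = 11 and β = 107 − 93 = 14.

Gamma(shape=11, rate=14)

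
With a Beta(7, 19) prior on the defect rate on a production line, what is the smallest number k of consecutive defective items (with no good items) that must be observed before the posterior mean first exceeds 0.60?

After k defective items and 0 good items the posterior is Beta(7+k, 19), with mean (7+k)/(7+19+k).
Set (7+k)/(26+k) > 0.60 and solve: k > (0.60·26 − 7)/(1 − 0.60) = 21.500.
The smallest integer exceeding 21.500 is 22, and checking k=22: (29)/(48) = 0.6042 > 0.60.

k = 22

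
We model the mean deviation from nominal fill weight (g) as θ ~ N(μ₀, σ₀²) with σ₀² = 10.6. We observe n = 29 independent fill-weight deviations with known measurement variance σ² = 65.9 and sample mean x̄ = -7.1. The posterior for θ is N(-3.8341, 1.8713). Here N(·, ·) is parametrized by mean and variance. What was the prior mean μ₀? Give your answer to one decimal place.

With known observation variance, the Normal–Normal posterior has precision τ_n = τ₀ + n/σ² and mean μ_n = (τ₀μ₀ + (n/σ²)x̄)/τ_n.
Here τ₀ = 1/10.6 = 0.094340 and τ_data = 29/65.9 = 0.440061, so τ_n = 0.534401.
Rearranging for μ₀: μ₀ = (μ_n·τ_n − τ_data·x̄)/τ₀ = (-3.8341·0.534401 − 0.440061·-7.1) / 0.094340 = 1.075486/0.094340 ≈ 11.4.

μ₀ = 11.4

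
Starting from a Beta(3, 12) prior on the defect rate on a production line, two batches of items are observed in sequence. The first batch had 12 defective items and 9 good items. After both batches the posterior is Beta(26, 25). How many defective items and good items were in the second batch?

Because Beta–binomial updating is additive in the counts, the combined data contributed (α_post−α_prior, β_post−β_prior) successes and failures.
Total across both batches: 26−3=23 defective items, 25−12=13 good items.
Subtract the first batch: 23−12=11 defective items and 13−9=4 good items.

11 defective items and 4 good items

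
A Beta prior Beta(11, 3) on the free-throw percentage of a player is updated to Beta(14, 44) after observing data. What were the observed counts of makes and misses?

3 makes and 41 misses

Beta is conjugate to the binomial likelihood: posterior = Beta(a+s, b+f).
Match parameters: s=14−11=3, f=44−3=41.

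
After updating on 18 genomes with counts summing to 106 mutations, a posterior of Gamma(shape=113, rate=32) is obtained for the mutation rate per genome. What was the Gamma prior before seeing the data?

Gamma(shape=7, rate=14)

Gamma–Poisson conjugacy: posterior shape = α + Σxᵢ, posterior rate = β + n.
So α = 113 − 106 = 7 and β = 32 − 18 = 14.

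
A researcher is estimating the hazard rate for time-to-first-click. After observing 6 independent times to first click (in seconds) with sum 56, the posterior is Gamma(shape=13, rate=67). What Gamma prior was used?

For an exponential likelihood with a Gamma(α, β) prior on the rate, n observations with total T give posterior Gamma(α+n, β+T).
So α = 13 − 6 = 7 and β = 67 − 56 = 11.

Gamma(shape=7, rate=11)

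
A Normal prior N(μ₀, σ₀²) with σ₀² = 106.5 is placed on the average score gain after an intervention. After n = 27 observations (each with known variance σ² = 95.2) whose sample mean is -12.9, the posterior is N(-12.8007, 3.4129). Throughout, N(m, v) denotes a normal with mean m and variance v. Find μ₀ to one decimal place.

With known observation variance, the Normal–Normal posterior has precision τ_n = τ₀ + n/σ² and mean μ_n = (τ₀μ₀ + (n/σ²)x̄)/τ_n.
Here τ₀ = 1/106.5 = 0.009390 and τ_data = 27/95.2 = 0.283613, so τ_n = 0.293003.
Rearranging for μ₀: μ₀ = (μ_n·τ_n − τ_data·x̄)/τ₀ = (-12.8007·0.293003 − 0.283613·-12.9) / 0.009390 = -0.092036/0.009390 ≈ -9.8.

μ₀ = -9.8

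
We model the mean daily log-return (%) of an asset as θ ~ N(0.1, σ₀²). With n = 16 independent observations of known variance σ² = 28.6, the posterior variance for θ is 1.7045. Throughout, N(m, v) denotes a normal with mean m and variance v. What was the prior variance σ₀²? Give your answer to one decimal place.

For the Normal–Normal model with known σ², precisions add: τ_n = τ₀ + n/σ².
So 1/σ₀² = 1/1.7045 − 16/28.6 = 0.586682 − 0.559441 = 0.027241.
Hence σ₀² = 1/0.027241 ≈ 36.7.

σ₀² = 36.7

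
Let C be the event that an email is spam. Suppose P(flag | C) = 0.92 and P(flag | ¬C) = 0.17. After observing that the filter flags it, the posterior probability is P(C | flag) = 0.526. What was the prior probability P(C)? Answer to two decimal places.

Bayes' rule in odds form gives O(C|E) = O(C)·[P(E|C)/P(E|¬C)], hence O(C) = O(C|E)/LR.
Posterior odds = 0.526/(1−0.526) = 1.1097. LR = 0.92/0.17 = 5.4118.
Prior odds = 1.1097/5.4118 = 0.2051, so P(C) = 0.2051/(1+0.2051) ≈ 0.17.

P(C) = 0.17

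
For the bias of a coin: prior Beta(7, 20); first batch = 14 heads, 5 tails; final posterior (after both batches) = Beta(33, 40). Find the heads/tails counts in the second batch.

12 heads and 15 tails

Because Beta–binomial updating is additive in the counts, the combined data contributed (α_post−α_prior, β_post−β_prior) successes and failures.
Total across both batches: 33−7=26 heads, 40−20=20 tails.
Subtract the first batch: 26−14=12 heads and 20−5=15 tails.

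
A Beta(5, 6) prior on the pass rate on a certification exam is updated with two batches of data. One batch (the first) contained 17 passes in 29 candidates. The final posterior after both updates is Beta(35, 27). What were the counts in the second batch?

Sequential conjugate updates are equivalent to a single update on the pooled data, so total successes = posterior α − prior α and total failures = posterior β − prior β.
Total across both batches: 35−5=30 passes, 27−6=21 failures.
Subtract the first batch: 30−17=13 passes and 21−12=9 failures.

13 passes and 9 failures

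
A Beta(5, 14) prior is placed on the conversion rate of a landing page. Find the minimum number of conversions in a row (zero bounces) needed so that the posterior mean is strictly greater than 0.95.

After k conversions and 0 bounces the posterior is Beta(5+k, 14), with mean (5+k)/(5+14+k).
Set (5+k)/(19+k) > 0.95 and solve: k > (0.95·19 − 5)/(1 − 0.95) = 261.000.
The smallest integer exceeding 261.000 is 262, and checking k=262: (267)/(281) = 0.9502 > 0.95.

k = 262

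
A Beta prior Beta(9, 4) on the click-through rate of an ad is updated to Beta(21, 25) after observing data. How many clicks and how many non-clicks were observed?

12 clicks and 21 non-clicks

Beta is conjugate to the binomial likelihood: posterior = Beta(α+s, β+f).
Match parameters: s=21−9=12, f=25−4=21.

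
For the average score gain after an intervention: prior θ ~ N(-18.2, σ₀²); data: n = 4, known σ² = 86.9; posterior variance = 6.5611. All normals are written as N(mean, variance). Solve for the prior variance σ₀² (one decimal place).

Posterior precision equals prior precision plus data precision: 1/σ_n² = 1/σ₀² + n/σ².
So 1/σ₀² = 1/6.5611 − 4/86.9 = 0.152413 − 0.046030 = 0.106383.
Hence σ₀² = 1/0.106383 ≈ 9.4.

σ₀² = 9.4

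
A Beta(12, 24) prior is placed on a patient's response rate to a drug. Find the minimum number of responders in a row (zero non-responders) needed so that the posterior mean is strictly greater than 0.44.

k = 7

After k responders and 0 non-responders the posterior is Beta(12+k, 24), with mean (12+k)/(12+24+k).
Set (12+k)/(36+k) > 0.44 and solve: k > (0.44·36 − 12)/(1 − 0.44) = 6.857.
The smallest integer exceeding 6.857 is 7.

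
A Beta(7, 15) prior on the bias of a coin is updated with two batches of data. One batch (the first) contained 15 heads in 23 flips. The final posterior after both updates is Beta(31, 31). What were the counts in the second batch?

Sequential conjugate updates are equivalent to a single update on the pooled data, so total successes = posterior α − prior α and total failures = posterior β − prior β.
Total across both batches: 31−7=24 heads, 31−15=16 tails.
Subtract the first batch: 24−15=9 heads and 16−8=8 tails.

9 heads and 8 tails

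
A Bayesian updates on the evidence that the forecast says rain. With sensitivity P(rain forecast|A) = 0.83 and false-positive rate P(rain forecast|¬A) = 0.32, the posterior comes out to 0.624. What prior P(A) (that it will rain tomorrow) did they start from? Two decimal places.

Bayes' rule in odds form gives O(A|E) = O(A)·[P(E|A)/P(E|¬A)], hence O(A) = O(A|E)/LR.
Posterior odds = 0.624/(1−0.624) = 1.6596. LR = 0.83/0.32 = 2.5938.
Prior odds = 1.6596/2.5938 = 0.6398, so P(A) = 0.6398/(1+0.6398) ≈ 0.39.

P(A) = 0.39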